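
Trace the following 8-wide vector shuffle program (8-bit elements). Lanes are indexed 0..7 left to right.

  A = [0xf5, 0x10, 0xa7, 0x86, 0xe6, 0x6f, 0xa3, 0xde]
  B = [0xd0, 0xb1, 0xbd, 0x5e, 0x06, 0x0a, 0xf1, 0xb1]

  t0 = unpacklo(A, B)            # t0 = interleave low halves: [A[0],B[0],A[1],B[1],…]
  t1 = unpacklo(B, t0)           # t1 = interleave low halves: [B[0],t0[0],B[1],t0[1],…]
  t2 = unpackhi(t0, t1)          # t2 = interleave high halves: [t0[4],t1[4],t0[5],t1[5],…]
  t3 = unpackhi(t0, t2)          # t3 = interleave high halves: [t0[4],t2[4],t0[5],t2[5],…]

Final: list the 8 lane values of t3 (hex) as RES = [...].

→ t0 |f5|d0|10|b1|a7|bd|86|5e|
→ t1 |d0|f5|b1|d0|bd|10|5e|b1|
→ t2 |a7|bd|bd|10|86|5e|5e|b1|
→ t3 |a7|86|bd|5e|86|5e|5e|b1|

RES = [0xa7, 0x86, 0xbd, 0x5e, 0x86, 0x5e, 0x5e, 0xb1]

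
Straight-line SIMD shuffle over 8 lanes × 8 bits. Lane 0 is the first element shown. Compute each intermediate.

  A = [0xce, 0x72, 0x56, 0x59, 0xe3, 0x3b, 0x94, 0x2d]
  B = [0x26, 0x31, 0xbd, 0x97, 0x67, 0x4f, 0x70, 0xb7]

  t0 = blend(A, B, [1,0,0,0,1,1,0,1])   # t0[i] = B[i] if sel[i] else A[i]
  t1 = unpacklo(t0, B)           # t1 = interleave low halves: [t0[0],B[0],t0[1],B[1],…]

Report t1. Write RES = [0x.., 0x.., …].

RES = [ 0x26  0x26  0x72  0x31  0x56  0xbd  0x59  0x97 ]

t0 = [0x26, 0x72, 0x56, 0x59, 0x67, 0x4f, 0x94, 0xb7]
t1 = [0x26, 0x26, 0x72, 0x31, 0x56, 0xbd, 0x59, 0x97]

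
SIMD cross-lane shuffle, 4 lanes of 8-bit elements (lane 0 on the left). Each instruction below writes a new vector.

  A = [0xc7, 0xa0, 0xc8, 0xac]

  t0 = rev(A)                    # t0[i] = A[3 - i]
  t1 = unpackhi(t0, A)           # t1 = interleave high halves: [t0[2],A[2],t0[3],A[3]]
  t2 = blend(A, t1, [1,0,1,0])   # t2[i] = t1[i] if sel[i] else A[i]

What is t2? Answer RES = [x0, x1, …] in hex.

RES = [0xa0, 0xa0, 0xc7, 0xac]

  t0: ac c8 a0 c7
  t1: a0 c8 c7 ac
  t2: a0 a0 c7 ac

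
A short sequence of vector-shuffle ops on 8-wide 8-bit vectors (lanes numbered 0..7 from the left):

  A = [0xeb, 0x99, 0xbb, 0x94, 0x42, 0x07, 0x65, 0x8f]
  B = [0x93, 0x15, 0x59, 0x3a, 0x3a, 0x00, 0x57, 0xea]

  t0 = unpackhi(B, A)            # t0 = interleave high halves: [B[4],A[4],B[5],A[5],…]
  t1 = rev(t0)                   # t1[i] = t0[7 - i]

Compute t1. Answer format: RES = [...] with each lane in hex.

→ t0 |3a|42|00|07|57|65|ea|8f|
→ t1 |8f|ea|65|57|07|00|42|3a|

RES = [0x8f, 0xea, 0x65, 0x57, 0x07, 0x00, 0x42, 0x3a]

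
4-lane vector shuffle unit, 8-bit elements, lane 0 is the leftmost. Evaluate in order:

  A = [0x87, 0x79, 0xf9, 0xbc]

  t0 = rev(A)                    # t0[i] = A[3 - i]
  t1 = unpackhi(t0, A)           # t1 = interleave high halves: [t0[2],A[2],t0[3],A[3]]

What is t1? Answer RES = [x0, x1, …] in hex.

  t0: bc f9 79 87
  t1: 79 f9 87 bc

RES = [ 0x79  0xf9  0x87  0xbc ]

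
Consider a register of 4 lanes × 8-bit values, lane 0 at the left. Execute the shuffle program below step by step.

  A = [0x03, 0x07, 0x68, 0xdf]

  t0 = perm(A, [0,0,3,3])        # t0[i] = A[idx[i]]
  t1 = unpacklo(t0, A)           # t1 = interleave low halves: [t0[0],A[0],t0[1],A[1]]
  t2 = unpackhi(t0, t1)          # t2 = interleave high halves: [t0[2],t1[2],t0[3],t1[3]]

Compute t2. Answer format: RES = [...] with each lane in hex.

RES = [0xdf, 0x03, 0xdf, 0x07]

  t0: 03 03 df df
  t1: 03 03 03 07
  t2: df 03 df 07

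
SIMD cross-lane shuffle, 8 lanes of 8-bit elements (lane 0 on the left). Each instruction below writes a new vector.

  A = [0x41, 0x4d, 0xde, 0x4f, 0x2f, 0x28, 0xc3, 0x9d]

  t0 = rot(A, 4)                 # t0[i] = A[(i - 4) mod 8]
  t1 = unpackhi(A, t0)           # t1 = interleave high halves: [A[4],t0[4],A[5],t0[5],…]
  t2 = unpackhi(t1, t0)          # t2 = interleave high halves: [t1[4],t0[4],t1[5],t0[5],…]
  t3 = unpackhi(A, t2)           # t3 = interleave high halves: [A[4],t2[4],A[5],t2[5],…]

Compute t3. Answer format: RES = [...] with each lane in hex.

  t0: 2f 28 c3 9d 41 4d de 4f
  t1: 2f 41 28 4d c3 de 9d 4f
  t2: c3 41 de 4d 9d de 4f 4f
  t3: 2f 9d 28 de c3 4f 9d 4f

RES = [0x2f, 0x9d, 0x28, 0xde, 0xc3, 0x4f, 0x9d, 0x4f]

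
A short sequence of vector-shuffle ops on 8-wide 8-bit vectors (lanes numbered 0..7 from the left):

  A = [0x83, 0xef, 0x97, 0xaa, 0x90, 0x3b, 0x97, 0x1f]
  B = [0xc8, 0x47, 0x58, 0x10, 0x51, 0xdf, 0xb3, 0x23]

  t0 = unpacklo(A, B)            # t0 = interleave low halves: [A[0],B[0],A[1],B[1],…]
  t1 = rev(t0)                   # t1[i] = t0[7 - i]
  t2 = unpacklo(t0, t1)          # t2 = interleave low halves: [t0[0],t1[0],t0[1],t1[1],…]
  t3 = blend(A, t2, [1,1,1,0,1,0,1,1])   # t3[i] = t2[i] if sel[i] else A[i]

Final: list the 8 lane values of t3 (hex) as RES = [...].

→ t0 |83|c8|ef|47|97|58|aa|10|
→ t1 |10|aa|58|97|47|ef|c8|83|
→ t2 |83|10|c8|aa|ef|58|47|97|
→ t3 |83|10|c8|aa|ef|3b|47|97|

RES = [ 0x83  0x10  0xc8  0xaa  0xef  0x3b  0x47  0x97 ]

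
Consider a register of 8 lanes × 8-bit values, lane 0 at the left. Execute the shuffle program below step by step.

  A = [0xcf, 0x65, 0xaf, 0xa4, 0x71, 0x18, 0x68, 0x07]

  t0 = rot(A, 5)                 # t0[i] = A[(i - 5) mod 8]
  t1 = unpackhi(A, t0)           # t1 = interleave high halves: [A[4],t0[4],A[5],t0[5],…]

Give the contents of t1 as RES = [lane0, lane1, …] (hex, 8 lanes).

RES = [0x71, 0x07, 0x18, 0xcf, 0x68, 0x65, 0x07, 0xaf]

→ t0 |a4|71|18|68|07|cf|65|af|
→ t1 |71|07|18|cf|68|65|07|af|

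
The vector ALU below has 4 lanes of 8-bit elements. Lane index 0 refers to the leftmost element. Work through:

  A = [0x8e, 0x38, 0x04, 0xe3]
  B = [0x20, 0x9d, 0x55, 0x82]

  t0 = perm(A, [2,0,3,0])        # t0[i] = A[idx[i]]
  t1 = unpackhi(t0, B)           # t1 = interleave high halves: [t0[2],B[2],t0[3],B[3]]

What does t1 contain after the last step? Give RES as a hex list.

t0 = [0x04, 0x8e, 0xe3, 0x8e]
t1 = [0xe3, 0x55, 0x8e, 0x82]

RES = [ 0xe3  0x55  0x8e  0x82 ]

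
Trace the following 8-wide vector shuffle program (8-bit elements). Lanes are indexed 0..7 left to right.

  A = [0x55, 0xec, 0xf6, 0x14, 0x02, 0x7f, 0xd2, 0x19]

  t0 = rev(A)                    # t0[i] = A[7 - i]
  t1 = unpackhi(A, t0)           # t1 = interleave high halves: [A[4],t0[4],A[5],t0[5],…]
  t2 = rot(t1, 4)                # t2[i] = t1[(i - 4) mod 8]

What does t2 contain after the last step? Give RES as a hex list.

→ t0 |19|d2|7f|02|14|f6|ec|55|
→ t1 |02|14|7f|f6|d2|ec|19|55|
→ t2 |d2|ec|19|55|02|14|7f|f6|

RES = [0xd2, 0xec, 0x19, 0x55, 0x02, 0x14, 0x7f, 0xf6]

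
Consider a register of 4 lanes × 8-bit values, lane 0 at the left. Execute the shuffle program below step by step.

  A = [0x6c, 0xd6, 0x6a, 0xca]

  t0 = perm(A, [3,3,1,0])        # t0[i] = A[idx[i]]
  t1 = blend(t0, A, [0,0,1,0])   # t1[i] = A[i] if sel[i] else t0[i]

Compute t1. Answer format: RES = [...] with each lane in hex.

RES = [ 0xca  0xca  0x6a  0x6c ]

→ t0 |ca|ca|d6|6c|
→ t1 |ca|ca|6a|6c|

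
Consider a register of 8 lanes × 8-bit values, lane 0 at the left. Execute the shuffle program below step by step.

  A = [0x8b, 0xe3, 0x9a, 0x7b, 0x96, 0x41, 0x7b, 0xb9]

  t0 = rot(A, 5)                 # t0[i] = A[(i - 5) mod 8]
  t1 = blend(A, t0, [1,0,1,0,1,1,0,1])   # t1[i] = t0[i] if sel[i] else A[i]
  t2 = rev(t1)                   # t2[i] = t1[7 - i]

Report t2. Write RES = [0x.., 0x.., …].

RES = [ 0x9a  0x7b  0x8b  0xb9  0x7b  0x41  0xe3  0x7b ]

t0 = [0x7b, 0x96, 0x41, 0x7b, 0xb9, 0x8b, 0xe3, 0x9a]
t1 = [0x7b, 0xe3, 0x41, 0x7b, 0xb9, 0x8b, 0x7b, 0x9a]
t2 = [0x9a, 0x7b, 0x8b, 0xb9, 0x7b, 0x41, 0xe3, 0x7b]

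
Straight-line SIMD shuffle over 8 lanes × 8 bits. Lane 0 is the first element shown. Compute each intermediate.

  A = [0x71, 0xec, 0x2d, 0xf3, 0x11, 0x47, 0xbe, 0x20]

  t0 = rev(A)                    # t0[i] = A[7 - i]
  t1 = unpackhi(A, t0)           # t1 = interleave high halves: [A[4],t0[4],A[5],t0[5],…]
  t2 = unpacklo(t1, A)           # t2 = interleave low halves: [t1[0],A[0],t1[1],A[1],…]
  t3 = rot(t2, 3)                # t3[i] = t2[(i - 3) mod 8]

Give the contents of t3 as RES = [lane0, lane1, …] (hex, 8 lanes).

RES = [0x2d, 0x2d, 0xf3, 0x11, 0x71, 0xf3, 0xec, 0x47]

→ t0 |20|be|47|11|f3|2d|ec|71|
→ t1 |11|f3|47|2d|be|ec|20|71|
→ t2 |11|71|f3|ec|47|2d|2d|f3|
→ t3 |2d|2d|f3|11|71|f3|ec|47|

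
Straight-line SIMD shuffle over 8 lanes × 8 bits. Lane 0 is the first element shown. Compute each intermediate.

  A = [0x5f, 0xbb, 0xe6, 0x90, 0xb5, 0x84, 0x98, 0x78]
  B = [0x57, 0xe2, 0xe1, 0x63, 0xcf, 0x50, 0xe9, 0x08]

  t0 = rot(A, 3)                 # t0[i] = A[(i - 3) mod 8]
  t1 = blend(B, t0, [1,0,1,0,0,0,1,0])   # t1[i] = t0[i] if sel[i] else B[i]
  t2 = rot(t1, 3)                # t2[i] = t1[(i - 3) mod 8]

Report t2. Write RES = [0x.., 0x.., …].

RES = [ 0x50  0x90  0x08  0x84  0xe2  0x78  0x63  0xcf ]

→ t0 |84|98|78|5f|bb|e6|90|b5|
→ t1 |84|e2|78|63|cf|50|90|08|
→ t2 |50|90|08|84|e2|78|63|cf|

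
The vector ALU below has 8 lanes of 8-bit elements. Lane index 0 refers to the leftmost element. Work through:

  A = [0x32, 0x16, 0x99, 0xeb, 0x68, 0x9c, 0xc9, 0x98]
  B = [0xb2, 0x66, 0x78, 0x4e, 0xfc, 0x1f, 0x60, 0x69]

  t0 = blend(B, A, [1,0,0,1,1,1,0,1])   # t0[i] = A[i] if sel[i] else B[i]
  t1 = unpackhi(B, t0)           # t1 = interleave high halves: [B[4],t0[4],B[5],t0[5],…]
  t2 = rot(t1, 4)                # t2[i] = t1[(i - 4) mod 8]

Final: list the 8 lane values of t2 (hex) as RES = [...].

t0 = [0x32, 0x66, 0x78, 0xeb, 0x68, 0x9c, 0x60, 0x98]
t1 = [0xfc, 0x68, 0x1f, 0x9c, 0x60, 0x60, 0x69, 0x98]
t2 = [0x60, 0x60, 0x69, 0x98, 0xfc, 0x68, 0x1f, 0x9c]

RES = [0x60, 0x60, 0x69, 0x98, 0xfc, 0x68, 0x1f, 0x9c]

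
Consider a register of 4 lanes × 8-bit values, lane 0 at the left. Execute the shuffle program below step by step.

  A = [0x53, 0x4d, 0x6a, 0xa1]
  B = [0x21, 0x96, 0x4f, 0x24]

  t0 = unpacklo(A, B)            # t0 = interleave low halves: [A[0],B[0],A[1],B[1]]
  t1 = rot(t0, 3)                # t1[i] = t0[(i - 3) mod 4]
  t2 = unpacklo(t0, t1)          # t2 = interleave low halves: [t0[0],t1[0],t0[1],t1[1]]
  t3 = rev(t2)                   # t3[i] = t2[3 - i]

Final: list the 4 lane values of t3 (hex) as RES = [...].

RES = [ 0x4d  0x21  0x21  0x53 ]

→ t0 |53|21|4d|96|
→ t1 |21|4d|96|53|
→ t2 |53|21|21|4d|
→ t3 |4d|21|21|53|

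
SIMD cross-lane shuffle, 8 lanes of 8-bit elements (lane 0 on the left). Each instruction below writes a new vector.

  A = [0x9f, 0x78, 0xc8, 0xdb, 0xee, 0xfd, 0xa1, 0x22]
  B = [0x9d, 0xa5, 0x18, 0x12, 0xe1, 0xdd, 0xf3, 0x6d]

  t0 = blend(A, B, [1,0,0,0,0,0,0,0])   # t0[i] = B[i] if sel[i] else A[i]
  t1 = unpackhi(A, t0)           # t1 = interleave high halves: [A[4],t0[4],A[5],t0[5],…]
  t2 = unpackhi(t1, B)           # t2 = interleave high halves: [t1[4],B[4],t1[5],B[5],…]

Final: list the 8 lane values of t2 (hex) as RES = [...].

RES = [ 0xa1  0xe1  0xa1  0xdd  0x22  0xf3  0x22  0x6d ]

  t0: 9d 78 c8 db ee fd a1 22
  t1: ee ee fd fd a1 a1 22 22
  t2: a1 e1 a1 dd 22 f3 22 6d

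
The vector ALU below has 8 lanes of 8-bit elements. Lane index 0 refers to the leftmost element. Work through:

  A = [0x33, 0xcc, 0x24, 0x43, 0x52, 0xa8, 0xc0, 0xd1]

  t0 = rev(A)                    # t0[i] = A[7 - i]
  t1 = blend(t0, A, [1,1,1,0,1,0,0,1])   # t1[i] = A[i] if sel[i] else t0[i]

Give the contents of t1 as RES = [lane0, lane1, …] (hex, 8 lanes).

RES = [0x33, 0xcc, 0x24, 0x52, 0x52, 0x24, 0xcc, 0xd1]

  t0: d1 c0 a8 52 43 24 cc 33
  t1: 33 cc 24 52 52 24 cc d1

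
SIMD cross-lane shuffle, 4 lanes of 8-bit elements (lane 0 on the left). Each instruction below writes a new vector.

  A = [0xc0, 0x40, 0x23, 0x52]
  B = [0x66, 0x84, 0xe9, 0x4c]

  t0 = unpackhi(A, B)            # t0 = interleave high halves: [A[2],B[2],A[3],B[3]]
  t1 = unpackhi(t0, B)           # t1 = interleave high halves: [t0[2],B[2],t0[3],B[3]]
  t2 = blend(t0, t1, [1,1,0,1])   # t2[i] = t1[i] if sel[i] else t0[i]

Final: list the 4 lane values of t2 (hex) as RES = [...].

RES = [0x52, 0xe9, 0x52, 0x4c]

→ t0 |23|e9|52|4c|
→ t1 |52|e9|4c|4c|
→ t2 |52|e9|52|4c|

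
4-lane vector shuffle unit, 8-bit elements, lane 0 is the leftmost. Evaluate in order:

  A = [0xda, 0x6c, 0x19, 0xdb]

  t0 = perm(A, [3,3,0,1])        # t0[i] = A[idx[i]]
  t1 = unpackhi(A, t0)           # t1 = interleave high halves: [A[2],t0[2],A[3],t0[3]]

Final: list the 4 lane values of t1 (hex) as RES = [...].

t0 = [0xdb, 0xdb, 0xda, 0x6c]
t1 = [0x19, 0xda, 0xdb, 0x6c]

RES = [0x19, 0xda, 0xdb, 0x6c]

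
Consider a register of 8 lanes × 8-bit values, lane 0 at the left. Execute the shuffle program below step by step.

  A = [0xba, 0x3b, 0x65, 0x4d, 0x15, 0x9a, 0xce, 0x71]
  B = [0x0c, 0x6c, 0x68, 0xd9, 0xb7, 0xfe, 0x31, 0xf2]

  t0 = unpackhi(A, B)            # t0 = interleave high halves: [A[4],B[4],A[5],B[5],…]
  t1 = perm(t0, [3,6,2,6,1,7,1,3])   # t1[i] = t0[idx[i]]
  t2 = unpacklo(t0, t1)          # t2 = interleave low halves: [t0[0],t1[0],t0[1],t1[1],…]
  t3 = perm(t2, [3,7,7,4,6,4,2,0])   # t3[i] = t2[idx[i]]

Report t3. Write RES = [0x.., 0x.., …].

→ t0 |15|b7|9a|fe|ce|31|71|f2|
→ t1 |fe|71|9a|71|b7|f2|b7|fe|
→ t2 |15|fe|b7|71|9a|9a|fe|71|
→ t3 |71|71|71|9a|fe|9a|b7|15|

RES = [0x71, 0x71, 0x71, 0x9a, 0xfe, 0x9a, 0xb7, 0x15]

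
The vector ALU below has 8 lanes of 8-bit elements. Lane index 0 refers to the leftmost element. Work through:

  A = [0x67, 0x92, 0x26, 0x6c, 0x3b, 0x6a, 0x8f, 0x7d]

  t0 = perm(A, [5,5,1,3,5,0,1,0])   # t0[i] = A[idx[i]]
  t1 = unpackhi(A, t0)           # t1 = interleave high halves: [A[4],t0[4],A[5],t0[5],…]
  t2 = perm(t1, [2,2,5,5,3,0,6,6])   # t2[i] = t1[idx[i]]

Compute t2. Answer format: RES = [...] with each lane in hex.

RES = [0x6a, 0x6a, 0x92, 0x92, 0x67, 0x3b, 0x7d, 0x7d]

  t0: 6a 6a 92 6c 6a 67 92 67
  t1: 3b 6a 6a 67 8f 92 7d 67
  t2: 6a 6a 92 92 67 3b 7d 7d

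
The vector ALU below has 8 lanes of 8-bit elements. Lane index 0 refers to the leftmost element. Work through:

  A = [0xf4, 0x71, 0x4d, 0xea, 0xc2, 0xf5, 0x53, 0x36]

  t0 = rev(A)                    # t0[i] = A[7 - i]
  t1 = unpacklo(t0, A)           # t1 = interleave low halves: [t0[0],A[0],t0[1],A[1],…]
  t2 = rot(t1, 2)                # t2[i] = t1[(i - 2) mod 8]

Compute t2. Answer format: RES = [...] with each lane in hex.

→ t0 |36|53|f5|c2|ea|4d|71|f4|
→ t1 |36|f4|53|71|f5|4d|c2|ea|
→ t2 |c2|ea|36|f4|53|71|f5|4d|

RES = [ 0xc2  0xea  0x36  0xf4  0x53  0x71  0xf5  0x4d ]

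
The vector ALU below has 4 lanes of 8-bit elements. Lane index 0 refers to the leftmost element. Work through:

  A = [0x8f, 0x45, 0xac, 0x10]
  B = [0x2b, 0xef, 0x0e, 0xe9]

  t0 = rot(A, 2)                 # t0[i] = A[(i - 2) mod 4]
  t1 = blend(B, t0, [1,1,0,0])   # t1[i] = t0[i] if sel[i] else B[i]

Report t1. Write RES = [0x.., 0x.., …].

RES = [ 0xac  0x10  0x0e  0xe9 ]

t0 = [0xac, 0x10, 0x8f, 0x45]
t1 = [0xac, 0x10, 0x0e, 0xe9]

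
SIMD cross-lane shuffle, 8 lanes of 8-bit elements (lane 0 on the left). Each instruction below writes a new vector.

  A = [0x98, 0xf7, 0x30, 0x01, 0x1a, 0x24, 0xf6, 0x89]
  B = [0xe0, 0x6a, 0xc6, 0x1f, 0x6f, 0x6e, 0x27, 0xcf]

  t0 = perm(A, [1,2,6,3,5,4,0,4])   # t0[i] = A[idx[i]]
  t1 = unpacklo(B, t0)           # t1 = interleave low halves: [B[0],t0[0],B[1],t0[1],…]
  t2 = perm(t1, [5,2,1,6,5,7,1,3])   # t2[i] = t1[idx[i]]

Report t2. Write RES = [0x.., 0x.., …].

  t0: f7 30 f6 01 24 1a 98 1a
  t1: e0 f7 6a 30 c6 f6 1f 01
  t2: f6 6a f7 1f f6 01 f7 30

RES = [0xf6, 0x6a, 0xf7, 0x1f, 0xf6, 0x01, 0xf7, 0x30]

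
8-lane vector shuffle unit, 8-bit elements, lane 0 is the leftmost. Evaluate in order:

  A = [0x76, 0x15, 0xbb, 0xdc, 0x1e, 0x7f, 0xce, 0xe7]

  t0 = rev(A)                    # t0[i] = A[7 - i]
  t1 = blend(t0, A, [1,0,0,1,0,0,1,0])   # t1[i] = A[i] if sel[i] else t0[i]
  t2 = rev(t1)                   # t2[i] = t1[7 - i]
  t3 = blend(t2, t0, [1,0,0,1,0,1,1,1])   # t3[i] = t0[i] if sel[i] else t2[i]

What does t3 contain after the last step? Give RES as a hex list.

→ t0 |e7|ce|7f|1e|dc|bb|15|76|
→ t1 |76|ce|7f|dc|dc|bb|ce|76|
→ t2 |76|ce|bb|dc|dc|7f|ce|76|
→ t3 |e7|ce|bb|1e|dc|bb|15|76|

RES = [ 0xe7  0xce  0xbb  0x1e  0xdc  0xbb  0x15  0x76 ]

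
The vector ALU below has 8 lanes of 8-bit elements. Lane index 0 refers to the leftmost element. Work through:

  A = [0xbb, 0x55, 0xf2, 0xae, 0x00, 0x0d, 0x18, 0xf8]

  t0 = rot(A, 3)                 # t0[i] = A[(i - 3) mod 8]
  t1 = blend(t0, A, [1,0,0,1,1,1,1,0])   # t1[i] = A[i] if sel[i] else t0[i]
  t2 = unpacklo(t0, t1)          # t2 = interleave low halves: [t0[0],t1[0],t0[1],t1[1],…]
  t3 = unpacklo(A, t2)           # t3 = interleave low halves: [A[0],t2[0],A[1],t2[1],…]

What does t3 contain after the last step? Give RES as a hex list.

RES = [ 0xbb  0x0d  0x55  0xbb  0xf2  0x18  0xae  0x18 ]

  t0: 0d 18 f8 bb 55 f2 ae 00
  t1: bb 18 f8 ae 00 0d 18 00
  t2: 0d bb 18 18 f8 f8 bb ae
  t3: bb 0d 55 bb f2 18 ae 18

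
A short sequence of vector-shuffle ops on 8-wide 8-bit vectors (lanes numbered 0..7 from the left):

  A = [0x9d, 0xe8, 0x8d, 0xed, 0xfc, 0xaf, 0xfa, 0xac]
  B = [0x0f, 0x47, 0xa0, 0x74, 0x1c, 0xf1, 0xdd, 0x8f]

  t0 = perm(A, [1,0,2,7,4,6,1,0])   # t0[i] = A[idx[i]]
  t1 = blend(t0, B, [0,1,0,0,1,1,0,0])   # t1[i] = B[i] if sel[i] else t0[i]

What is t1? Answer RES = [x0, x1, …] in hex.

→ t0 |e8|9d|8d|ac|fc|fa|e8|9d|
→ t1 |e8|47|8d|ac|1c|f1|e8|9d|

RES = [ 0xe8  0x47  0x8d  0xac  0x1c  0xf1  0xe8  0x9d ]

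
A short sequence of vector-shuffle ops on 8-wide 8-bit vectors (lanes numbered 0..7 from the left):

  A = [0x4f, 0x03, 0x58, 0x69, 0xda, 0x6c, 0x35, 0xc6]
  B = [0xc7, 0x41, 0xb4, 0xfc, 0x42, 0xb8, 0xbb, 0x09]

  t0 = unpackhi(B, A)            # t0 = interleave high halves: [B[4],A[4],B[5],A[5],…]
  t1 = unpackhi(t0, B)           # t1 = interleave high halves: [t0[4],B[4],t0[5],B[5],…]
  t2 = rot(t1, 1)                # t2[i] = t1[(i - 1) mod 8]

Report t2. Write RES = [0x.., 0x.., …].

→ t0 |42|da|b8|6c|bb|35|09|c6|
→ t1 |bb|42|35|b8|09|bb|c6|09|
→ t2 |09|bb|42|35|b8|09|bb|c6|

RES = [ 0x09  0xbb  0x42  0x35  0xb8  0x09  0xbb  0xc6 ]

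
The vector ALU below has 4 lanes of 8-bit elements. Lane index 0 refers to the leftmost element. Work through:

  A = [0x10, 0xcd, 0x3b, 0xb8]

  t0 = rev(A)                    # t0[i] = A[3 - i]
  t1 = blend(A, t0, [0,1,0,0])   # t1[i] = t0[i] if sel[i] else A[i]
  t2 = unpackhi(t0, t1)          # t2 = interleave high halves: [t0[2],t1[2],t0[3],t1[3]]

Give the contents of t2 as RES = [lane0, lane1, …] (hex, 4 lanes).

→ t0 |b8|3b|cd|10|
→ t1 |10|3b|3b|b8|
→ t2 |cd|3b|10|b8|

RES = [0xcd, 0x3b, 0x10, 0xb8]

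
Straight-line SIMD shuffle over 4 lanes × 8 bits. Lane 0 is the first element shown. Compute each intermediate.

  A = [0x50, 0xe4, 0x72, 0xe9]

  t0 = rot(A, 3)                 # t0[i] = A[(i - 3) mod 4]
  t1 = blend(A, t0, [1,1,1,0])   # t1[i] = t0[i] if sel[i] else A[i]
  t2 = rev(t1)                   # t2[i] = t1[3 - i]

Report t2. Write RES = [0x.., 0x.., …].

RES = [ 0xe9  0xe9  0x72  0xe4 ]

t0 = [0xe4, 0x72, 0xe9, 0x50]
t1 = [0xe4, 0x72, 0xe9, 0xe9]
t2 = [0xe9, 0xe9, 0x72, 0xe4]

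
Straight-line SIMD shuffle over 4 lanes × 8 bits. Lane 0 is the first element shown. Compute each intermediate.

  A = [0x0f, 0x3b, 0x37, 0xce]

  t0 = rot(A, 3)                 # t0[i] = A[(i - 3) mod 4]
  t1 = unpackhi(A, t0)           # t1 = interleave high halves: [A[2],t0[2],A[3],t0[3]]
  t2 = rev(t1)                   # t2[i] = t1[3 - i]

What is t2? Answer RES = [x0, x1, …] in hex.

RES = [ 0x0f  0xce  0xce  0x37 ]

→ t0 |3b|37|ce|0f|
→ t1 |37|ce|ce|0f|
→ t2 |0f|ce|ce|37|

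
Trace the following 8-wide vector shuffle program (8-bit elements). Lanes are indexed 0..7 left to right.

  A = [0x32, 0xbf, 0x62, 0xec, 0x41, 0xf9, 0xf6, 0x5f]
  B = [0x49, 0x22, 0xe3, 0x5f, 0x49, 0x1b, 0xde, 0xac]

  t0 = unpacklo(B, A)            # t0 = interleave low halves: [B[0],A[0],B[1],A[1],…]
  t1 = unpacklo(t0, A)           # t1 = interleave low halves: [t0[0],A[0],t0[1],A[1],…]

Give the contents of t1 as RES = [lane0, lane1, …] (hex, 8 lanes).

→ t0 |49|32|22|bf|e3|62|5f|ec|
→ t1 |49|32|32|bf|22|62|bf|ec|

RES = [ 0x49  0x32  0x32  0xbf  0x22  0x62  0xbf  0xec ]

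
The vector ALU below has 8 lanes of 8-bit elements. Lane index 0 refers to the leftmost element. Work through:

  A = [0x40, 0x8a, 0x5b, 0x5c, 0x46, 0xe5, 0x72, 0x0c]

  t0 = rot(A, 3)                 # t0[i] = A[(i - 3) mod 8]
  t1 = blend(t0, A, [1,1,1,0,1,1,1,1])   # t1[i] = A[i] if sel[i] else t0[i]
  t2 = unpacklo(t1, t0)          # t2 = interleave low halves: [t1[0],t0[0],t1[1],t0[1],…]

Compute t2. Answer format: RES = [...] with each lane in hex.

RES = [0x40, 0xe5, 0x8a, 0x72, 0x5b, 0x0c, 0x40, 0x40]

→ t0 |e5|72|0c|40|8a|5b|5c|46|
→ t1 |40|8a|5b|40|46|e5|72|0c|
→ t2 |40|e5|8a|72|5b|0c|40|40|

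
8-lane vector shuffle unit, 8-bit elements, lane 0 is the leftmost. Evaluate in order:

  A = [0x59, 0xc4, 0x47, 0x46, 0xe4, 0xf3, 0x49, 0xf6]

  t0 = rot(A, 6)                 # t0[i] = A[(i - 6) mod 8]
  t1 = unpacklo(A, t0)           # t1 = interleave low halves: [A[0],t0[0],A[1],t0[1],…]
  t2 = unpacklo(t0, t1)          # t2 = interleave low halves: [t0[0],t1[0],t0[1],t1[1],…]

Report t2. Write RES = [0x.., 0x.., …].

RES = [0x47, 0x59, 0x46, 0x47, 0xe4, 0xc4, 0xf3, 0x46]

t0 = [0x47, 0x46, 0xe4, 0xf3, 0x49, 0xf6, 0x59, 0xc4]
t1 = [0x59, 0x47, 0xc4, 0x46, 0x47, 0xe4, 0x46, 0xf3]
t2 = [0x47, 0x59, 0x46, 0x47, 0xe4, 0xc4, 0xf3, 0x46]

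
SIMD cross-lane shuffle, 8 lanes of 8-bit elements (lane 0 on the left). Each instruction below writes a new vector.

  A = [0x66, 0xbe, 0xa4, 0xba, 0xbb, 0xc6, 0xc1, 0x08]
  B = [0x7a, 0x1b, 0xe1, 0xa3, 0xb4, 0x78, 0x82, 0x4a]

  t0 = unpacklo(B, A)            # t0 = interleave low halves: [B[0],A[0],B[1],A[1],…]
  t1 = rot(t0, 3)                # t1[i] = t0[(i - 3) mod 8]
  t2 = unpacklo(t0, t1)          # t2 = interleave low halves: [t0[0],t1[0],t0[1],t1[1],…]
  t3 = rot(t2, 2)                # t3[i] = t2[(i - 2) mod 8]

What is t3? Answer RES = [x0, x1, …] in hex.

RES = [ 0xbe  0x7a  0x7a  0xa4  0x66  0xa3  0x1b  0xba ]

t0 = [0x7a, 0x66, 0x1b, 0xbe, 0xe1, 0xa4, 0xa3, 0xba]
t1 = [0xa4, 0xa3, 0xba, 0x7a, 0x66, 0x1b, 0xbe, 0xe1]
t2 = [0x7a, 0xa4, 0x66, 0xa3, 0x1b, 0xba, 0xbe, 0x7a]
t3 = [0xbe, 0x7a, 0x7a, 0xa4, 0x66, 0xa3, 0x1b, 0xba]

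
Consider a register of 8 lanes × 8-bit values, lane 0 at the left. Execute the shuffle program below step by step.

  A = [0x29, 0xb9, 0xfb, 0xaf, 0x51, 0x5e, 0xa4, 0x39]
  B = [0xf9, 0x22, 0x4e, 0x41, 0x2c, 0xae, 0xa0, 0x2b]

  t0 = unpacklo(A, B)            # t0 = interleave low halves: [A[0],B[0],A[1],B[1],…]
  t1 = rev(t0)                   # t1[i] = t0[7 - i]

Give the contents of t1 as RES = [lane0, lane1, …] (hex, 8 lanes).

  t0: 29 f9 b9 22 fb 4e af 41
  t1: 41 af 4e fb 22 b9 f9 29

RES = [0x41, 0xaf, 0x4e, 0xfb, 0x22, 0xb9, 0xf9, 0x29]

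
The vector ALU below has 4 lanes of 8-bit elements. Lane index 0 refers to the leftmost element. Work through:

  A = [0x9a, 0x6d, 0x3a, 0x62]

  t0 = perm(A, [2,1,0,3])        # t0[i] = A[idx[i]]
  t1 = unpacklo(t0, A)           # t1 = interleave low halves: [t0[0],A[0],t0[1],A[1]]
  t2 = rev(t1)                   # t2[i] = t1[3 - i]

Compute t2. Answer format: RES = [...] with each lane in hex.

RES = [0x6d, 0x6d, 0x9a, 0x3a]

  t0: 3a 6d 9a 62
  t1: 3a 9a 6d 6d
  t2: 6d 6d 9a 3a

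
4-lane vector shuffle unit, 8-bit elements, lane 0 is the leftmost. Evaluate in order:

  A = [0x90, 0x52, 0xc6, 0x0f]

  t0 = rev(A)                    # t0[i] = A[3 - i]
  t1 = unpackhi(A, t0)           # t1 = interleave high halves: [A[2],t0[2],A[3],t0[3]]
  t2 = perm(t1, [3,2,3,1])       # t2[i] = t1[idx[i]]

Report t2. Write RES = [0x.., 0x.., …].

RES = [0x90, 0x0f, 0x90, 0x52]

→ t0 |0f|c6|52|90|
→ t1 |c6|52|0f|90|
→ t2 |90|0f|90|52|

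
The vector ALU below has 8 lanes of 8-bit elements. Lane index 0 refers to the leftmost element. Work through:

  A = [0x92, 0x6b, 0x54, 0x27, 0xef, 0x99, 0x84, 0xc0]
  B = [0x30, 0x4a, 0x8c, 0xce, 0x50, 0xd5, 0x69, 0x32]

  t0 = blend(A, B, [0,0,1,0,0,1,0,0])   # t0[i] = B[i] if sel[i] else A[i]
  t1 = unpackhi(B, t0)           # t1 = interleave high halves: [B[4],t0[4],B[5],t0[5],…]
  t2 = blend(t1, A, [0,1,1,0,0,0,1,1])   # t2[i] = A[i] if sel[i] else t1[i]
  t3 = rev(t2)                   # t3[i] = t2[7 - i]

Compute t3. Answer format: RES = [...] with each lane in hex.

RES = [0xc0, 0x84, 0x84, 0x69, 0xd5, 0x54, 0x6b, 0x50]

→ t0 |92|6b|8c|27|ef|d5|84|c0|
→ t1 |50|ef|d5|d5|69|84|32|c0|
→ t2 |50|6b|54|d5|69|84|84|c0|
→ t3 |c0|84|84|69|d5|54|6b|50|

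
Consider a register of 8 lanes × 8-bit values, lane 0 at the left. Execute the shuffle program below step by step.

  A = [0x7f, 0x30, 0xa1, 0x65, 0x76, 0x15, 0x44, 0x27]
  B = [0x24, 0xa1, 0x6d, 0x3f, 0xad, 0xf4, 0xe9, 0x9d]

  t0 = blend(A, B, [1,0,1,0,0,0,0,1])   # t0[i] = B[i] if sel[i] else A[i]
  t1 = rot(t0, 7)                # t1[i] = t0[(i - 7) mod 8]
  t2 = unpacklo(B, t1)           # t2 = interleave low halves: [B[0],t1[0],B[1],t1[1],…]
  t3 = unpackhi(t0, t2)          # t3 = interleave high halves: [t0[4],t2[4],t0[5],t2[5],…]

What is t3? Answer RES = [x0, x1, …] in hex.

  t0: 24 30 6d 65 76 15 44 9d
  t1: 30 6d 65 76 15 44 9d 24
  t2: 24 30 a1 6d 6d 65 3f 76
  t3: 76 6d 15 65 44 3f 9d 76

RES = [ 0x76  0x6d  0x15  0x65  0x44  0x3f  0x9d  0x76 ]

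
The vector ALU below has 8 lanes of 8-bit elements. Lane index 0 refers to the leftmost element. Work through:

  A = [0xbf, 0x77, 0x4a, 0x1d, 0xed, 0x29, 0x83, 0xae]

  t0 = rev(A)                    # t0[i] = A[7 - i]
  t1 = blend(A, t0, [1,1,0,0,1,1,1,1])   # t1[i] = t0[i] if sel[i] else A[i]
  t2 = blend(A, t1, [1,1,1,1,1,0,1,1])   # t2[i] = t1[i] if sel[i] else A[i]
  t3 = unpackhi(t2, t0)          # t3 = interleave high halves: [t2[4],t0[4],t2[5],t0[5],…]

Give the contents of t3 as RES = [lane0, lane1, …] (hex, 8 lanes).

t0 = [0xae, 0x83, 0x29, 0xed, 0x1d, 0x4a, 0x77, 0xbf]
t1 = [0xae, 0x83, 0x4a, 0x1d, 0x1d, 0x4a, 0x77, 0xbf]
t2 = [0xae, 0x83, 0x4a, 0x1d, 0x1d, 0x29, 0x77, 0xbf]
t3 = [0x1d, 0x1d, 0x29, 0x4a, 0x77, 0x77, 0xbf, 0xbf]

RES = [ 0x1d  0x1d  0x29  0x4a  0x77  0x77  0xbf  0xbf ]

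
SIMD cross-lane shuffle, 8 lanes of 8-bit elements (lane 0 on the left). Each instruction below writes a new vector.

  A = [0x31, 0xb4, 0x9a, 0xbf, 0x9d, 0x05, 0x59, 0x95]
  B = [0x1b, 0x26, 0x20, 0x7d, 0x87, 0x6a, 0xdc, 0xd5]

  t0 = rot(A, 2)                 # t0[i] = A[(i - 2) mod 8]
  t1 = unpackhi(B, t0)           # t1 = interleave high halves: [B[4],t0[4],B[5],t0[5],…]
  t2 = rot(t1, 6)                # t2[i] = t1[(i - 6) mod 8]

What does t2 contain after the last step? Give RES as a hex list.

t0 = [0x59, 0x95, 0x31, 0xb4, 0x9a, 0xbf, 0x9d, 0x05]
t1 = [0x87, 0x9a, 0x6a, 0xbf, 0xdc, 0x9d, 0xd5, 0x05]
t2 = [0x6a, 0xbf, 0xdc, 0x9d, 0xd5, 0x05, 0x87, 0x9a]

RES = [0x6a, 0xbf, 0xdc, 0x9d, 0xd5, 0x05, 0x87, 0x9a]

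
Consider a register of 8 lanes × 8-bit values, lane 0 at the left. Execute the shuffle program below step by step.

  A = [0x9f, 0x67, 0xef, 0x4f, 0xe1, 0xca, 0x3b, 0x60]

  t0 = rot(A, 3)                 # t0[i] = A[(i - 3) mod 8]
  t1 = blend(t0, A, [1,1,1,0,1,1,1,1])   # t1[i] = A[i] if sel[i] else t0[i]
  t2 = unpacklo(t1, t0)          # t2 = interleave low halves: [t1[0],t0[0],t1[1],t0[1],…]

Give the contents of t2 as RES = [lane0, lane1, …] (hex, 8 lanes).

t0 = [0xca, 0x3b, 0x60, 0x9f, 0x67, 0xef, 0x4f, 0xe1]
t1 = [0x9f, 0x67, 0xef, 0x9f, 0xe1, 0xca, 0x3b, 0x60]
t2 = [0x9f, 0xca, 0x67, 0x3b, 0xef, 0x60, 0x9f, 0x9f]

RES = [ 0x9f  0xca  0x67  0x3b  0xef  0x60  0x9f  0x9f ]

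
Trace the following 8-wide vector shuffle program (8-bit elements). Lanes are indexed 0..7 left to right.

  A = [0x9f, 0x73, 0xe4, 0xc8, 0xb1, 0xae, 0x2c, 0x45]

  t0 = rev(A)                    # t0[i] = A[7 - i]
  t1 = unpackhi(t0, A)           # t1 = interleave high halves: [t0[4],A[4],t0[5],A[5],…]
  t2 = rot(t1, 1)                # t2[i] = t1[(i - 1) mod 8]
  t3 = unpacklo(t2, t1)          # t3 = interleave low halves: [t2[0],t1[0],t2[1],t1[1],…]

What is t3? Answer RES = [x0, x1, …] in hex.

RES = [ 0x45  0xc8  0xc8  0xb1  0xb1  0xe4  0xe4  0xae ]

  t0: 45 2c ae b1 c8 e4 73 9f
  t1: c8 b1 e4 ae 73 2c 9f 45
  t2: 45 c8 b1 e4 ae 73 2c 9f
  t3: 45 c8 c8 b1 b1 e4 e4 ae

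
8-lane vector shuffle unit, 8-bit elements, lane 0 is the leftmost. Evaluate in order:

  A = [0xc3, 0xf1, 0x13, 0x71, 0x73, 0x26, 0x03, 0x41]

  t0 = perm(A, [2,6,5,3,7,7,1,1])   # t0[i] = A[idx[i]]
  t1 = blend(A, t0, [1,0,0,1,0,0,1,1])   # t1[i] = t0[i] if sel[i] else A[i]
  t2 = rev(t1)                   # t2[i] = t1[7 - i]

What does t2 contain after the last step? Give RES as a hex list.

  t0: 13 03 26 71 41 41 f1 f1
  t1: 13 f1 13 71 73 26 f1 f1
  t2: f1 f1 26 73 71 13 f1 13

RES = [0xf1, 0xf1, 0x26, 0x73, 0x71, 0x13, 0xf1, 0x13]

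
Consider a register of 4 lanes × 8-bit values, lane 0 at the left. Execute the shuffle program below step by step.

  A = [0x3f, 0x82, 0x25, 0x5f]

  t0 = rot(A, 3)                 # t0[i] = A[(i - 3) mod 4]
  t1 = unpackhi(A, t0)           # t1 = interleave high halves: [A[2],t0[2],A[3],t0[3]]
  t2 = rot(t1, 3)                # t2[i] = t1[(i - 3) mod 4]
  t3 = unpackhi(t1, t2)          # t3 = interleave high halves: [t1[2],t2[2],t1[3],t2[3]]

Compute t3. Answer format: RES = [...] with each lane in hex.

RES = [0x5f, 0x3f, 0x3f, 0x25]

t0 = [0x82, 0x25, 0x5f, 0x3f]
t1 = [0x25, 0x5f, 0x5f, 0x3f]
t2 = [0x5f, 0x5f, 0x3f, 0x25]
t3 = [0x5f, 0x3f, 0x3f, 0x25]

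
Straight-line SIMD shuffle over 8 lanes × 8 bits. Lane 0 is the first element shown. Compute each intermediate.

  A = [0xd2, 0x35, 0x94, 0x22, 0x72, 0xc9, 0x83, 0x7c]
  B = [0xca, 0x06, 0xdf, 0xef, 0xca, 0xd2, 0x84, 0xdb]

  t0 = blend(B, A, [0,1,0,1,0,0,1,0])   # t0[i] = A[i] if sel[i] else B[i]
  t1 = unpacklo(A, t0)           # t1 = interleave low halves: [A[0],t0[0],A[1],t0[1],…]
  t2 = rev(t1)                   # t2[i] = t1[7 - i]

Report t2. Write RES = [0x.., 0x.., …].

→ t0 |ca|35|df|22|ca|d2|83|db|
→ t1 |d2|ca|35|35|94|df|22|22|
→ t2 |22|22|df|94|35|35|ca|d2|

RES = [0x22, 0x22, 0xdf, 0x94, 0x35, 0x35, 0xca, 0xd2]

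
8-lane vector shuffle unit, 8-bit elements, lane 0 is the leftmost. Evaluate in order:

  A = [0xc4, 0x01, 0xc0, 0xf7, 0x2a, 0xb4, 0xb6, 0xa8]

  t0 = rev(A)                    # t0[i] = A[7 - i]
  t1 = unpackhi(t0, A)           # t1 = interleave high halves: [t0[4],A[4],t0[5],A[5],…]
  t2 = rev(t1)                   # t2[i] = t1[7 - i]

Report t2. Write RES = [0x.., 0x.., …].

  t0: a8 b6 b4 2a f7 c0 01 c4
  t1: f7 2a c0 b4 01 b6 c4 a8
  t2: a8 c4 b6 01 b4 c0 2a f7

RES = [0xa8, 0xc4, 0xb6, 0x01, 0xb4, 0xc0, 0x2a, 0xf7]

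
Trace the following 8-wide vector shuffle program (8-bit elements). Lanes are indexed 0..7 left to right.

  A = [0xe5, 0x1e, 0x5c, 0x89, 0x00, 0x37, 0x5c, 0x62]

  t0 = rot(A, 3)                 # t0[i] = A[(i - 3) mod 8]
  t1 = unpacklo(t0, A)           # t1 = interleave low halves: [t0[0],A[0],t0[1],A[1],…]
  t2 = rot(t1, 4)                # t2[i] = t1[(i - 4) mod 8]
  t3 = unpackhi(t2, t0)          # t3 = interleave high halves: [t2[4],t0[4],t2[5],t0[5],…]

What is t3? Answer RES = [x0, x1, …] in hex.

RES = [ 0x37  0x1e  0xe5  0x5c  0x5c  0x89  0x1e  0x00 ]

  t0: 37 5c 62 e5 1e 5c 89 00
  t1: 37 e5 5c 1e 62 5c e5 89
  t2: 62 5c e5 89 37 e5 5c 1e
  t3: 37 1e e5 5c 5c 89 1e 00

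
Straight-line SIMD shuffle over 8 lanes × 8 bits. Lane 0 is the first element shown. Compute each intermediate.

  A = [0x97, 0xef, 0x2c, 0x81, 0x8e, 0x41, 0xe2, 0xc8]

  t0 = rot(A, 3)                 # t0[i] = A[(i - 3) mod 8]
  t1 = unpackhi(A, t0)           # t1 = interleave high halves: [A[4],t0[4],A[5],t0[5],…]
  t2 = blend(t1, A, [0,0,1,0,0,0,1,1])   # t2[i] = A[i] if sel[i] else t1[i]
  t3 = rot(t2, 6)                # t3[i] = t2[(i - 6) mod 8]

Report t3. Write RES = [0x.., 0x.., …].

RES = [0x2c, 0x2c, 0xe2, 0x81, 0xe2, 0xc8, 0x8e, 0xef]

t0 = [0x41, 0xe2, 0xc8, 0x97, 0xef, 0x2c, 0x81, 0x8e]
t1 = [0x8e, 0xef, 0x41, 0x2c, 0xe2, 0x81, 0xc8, 0x8e]
t2 = [0x8e, 0xef, 0x2c, 0x2c, 0xe2, 0x81, 0xe2, 0xc8]
t3 = [0x2c, 0x2c, 0xe2, 0x81, 0xe2, 0xc8, 0x8e, 0xef]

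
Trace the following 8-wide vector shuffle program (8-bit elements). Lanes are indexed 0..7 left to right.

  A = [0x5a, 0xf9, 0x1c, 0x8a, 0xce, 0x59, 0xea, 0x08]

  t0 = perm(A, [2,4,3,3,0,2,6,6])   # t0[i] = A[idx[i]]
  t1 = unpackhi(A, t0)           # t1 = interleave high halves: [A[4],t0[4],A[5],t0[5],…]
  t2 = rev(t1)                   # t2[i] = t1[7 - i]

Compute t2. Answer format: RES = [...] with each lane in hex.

  t0: 1c ce 8a 8a 5a 1c ea ea
  t1: ce 5a 59 1c ea ea 08 ea
  t2: ea 08 ea ea 1c 59 5a ce

RES = [ 0xea  0x08  0xea  0xea  0x1c  0x59  0x5a  0xce ]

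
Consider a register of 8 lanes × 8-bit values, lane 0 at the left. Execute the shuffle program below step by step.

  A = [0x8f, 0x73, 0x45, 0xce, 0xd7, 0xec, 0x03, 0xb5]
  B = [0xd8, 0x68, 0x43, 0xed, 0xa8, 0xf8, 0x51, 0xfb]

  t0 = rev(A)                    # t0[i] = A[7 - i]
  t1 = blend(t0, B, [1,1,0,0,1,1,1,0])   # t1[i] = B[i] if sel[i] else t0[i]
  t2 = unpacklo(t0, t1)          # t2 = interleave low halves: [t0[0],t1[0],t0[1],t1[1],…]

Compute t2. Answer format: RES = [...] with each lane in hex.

→ t0 |b5|03|ec|d7|ce|45|73|8f|
→ t1 |d8|68|ec|d7|a8|f8|51|8f|
→ t2 |b5|d8|03|68|ec|ec|d7|d7|

RES = [0xb5, 0xd8, 0x03, 0x68, 0xec, 0xec, 0xd7, 0xd7]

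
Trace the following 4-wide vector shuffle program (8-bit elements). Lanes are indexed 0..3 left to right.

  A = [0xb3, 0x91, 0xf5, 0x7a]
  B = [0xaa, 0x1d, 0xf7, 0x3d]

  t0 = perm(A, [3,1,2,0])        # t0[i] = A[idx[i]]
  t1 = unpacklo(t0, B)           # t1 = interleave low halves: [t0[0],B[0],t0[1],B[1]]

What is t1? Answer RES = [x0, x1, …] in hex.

RES = [ 0x7a  0xaa  0x91  0x1d ]

→ t0 |7a|91|f5|b3|
→ t1 |7a|aa|91|1d|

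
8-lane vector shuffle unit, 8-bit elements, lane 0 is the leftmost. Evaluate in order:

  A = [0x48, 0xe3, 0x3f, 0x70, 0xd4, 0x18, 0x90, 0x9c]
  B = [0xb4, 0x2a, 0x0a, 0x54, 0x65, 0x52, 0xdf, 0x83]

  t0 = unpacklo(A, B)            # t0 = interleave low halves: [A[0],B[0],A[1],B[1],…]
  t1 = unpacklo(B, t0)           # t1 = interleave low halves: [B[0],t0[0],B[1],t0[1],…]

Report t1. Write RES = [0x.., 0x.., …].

RES = [ 0xb4  0x48  0x2a  0xb4  0x0a  0xe3  0x54  0x2a ]

  t0: 48 b4 e3 2a 3f 0a 70 54
  t1: b4 48 2a b4 0a e3 54 2a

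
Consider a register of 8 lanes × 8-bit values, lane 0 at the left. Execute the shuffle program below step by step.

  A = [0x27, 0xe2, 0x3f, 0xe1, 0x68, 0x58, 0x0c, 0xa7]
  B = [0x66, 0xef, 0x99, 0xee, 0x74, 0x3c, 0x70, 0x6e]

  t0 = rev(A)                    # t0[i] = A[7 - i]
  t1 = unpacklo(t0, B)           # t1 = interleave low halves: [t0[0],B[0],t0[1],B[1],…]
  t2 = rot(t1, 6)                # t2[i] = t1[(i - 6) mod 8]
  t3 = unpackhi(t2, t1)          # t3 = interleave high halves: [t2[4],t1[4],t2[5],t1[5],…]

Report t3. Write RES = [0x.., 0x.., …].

RES = [0x68, 0x58, 0xee, 0x99, 0xa7, 0x68, 0x66, 0xee]

  t0: a7 0c 58 68 e1 3f e2 27
  t1: a7 66 0c ef 58 99 68 ee
  t2: 0c ef 58 99 68 ee a7 66
  t3: 68 58 ee 99 a7 68 66 ee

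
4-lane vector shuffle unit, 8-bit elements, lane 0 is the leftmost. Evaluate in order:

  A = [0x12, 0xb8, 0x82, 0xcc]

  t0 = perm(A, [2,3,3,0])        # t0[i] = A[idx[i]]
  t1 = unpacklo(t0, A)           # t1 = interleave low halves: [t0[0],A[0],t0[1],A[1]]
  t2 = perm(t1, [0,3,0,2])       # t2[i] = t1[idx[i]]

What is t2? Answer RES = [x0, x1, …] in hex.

t0 = [0x82, 0xcc, 0xcc, 0x12]
t1 = [0x82, 0x12, 0xcc, 0xb8]
t2 = [0x82, 0xb8, 0x82, 0xcc]

RES = [ 0x82  0xb8  0x82  0xcc ]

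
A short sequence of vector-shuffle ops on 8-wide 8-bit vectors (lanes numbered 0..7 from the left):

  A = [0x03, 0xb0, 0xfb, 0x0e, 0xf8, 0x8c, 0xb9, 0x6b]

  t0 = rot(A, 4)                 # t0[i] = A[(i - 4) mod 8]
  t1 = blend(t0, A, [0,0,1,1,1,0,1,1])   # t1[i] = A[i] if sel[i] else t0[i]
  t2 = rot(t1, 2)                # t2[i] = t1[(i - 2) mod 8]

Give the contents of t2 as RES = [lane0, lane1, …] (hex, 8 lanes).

  t0: f8 8c b9 6b 03 b0 fb 0e
  t1: f8 8c fb 0e f8 b0 b9 6b
  t2: b9 6b f8 8c fb 0e f8 b0

RES = [ 0xb9  0x6b  0xf8  0x8c  0xfb  0x0e  0xf8  0xb0 ]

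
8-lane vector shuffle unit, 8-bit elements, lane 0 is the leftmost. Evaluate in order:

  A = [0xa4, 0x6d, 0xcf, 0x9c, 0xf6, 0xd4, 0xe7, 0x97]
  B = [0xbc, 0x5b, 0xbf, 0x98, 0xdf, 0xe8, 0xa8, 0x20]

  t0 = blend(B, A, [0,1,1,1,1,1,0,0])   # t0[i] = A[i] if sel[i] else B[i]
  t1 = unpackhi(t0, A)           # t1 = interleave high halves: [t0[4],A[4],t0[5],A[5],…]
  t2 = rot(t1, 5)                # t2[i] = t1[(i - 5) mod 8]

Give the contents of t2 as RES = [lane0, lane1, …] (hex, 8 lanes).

RES = [0xd4, 0xa8, 0xe7, 0x20, 0x97, 0xf6, 0xf6, 0xd4]

t0 = [0xbc, 0x6d, 0xcf, 0x9c, 0xf6, 0xd4, 0xa8, 0x20]
t1 = [0xf6, 0xf6, 0xd4, 0xd4, 0xa8, 0xe7, 0x20, 0x97]
t2 = [0xd4, 0xa8, 0xe7, 0x20, 0x97, 0xf6, 0xf6, 0xd4]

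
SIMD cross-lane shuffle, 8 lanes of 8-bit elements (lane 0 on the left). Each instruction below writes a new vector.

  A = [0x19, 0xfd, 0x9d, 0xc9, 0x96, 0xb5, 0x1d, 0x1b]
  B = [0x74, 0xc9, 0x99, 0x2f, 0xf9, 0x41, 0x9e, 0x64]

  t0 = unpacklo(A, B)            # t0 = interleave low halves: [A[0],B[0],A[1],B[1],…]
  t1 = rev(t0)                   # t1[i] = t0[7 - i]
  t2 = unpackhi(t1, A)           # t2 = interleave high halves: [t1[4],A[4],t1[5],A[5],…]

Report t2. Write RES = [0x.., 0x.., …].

  t0: 19 74 fd c9 9d 99 c9 2f
  t1: 2f c9 99 9d c9 fd 74 19
  t2: c9 96 fd b5 74 1d 19 1b

RES = [ 0xc9  0x96  0xfd  0xb5  0x74  0x1d  0x19  0x1b ]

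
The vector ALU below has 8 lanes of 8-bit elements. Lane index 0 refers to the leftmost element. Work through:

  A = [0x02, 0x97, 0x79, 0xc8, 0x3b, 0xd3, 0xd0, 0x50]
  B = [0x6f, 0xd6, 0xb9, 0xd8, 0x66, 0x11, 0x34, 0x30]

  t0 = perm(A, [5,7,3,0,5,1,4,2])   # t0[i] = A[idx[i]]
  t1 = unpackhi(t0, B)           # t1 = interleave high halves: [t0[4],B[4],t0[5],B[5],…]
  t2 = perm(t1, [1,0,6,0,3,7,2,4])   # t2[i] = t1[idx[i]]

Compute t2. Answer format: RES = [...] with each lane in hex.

t0 = [0xd3, 0x50, 0xc8, 0x02, 0xd3, 0x97, 0x3b, 0x79]
t1 = [0xd3, 0x66, 0x97, 0x11, 0x3b, 0x34, 0x79, 0x30]
t2 = [0x66, 0xd3, 0x79, 0xd3, 0x11, 0x30, 0x97, 0x3b]

RES = [0x66, 0xd3, 0x79, 0xd3, 0x11, 0x30, 0x97, 0x3b]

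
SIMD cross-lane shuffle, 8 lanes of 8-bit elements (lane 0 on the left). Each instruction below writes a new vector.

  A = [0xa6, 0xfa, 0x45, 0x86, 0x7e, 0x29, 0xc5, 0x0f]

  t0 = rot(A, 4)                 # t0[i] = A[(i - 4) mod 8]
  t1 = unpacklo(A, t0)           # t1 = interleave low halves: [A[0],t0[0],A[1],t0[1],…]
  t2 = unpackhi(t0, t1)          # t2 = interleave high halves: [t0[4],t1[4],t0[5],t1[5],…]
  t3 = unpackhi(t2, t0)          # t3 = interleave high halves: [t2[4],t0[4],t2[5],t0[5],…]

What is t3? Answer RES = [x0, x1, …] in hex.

→ t0 |7e|29|c5|0f|a6|fa|45|86|
→ t1 |a6|7e|fa|29|45|c5|86|0f|
→ t2 |a6|45|fa|c5|45|86|86|0f|
→ t3 |45|a6|86|fa|86|45|0f|86|

RES = [ 0x45  0xa6  0x86  0xfa  0x86  0x45  0x0f  0x86 ]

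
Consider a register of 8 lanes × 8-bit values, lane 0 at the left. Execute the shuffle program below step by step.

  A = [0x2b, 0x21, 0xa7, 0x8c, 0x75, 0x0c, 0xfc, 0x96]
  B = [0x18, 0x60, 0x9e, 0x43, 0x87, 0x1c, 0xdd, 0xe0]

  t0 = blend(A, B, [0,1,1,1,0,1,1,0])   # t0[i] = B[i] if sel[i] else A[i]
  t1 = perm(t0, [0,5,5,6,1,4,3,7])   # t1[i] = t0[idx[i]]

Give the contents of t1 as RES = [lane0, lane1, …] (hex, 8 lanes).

t0 = [0x2b, 0x60, 0x9e, 0x43, 0x75, 0x1c, 0xdd, 0x96]
t1 = [0x2b, 0x1c, 0x1c, 0xdd, 0x60, 0x75, 0x43, 0x96]

RES = [ 0x2b  0x1c  0x1c  0xdd  0x60  0x75  0x43  0x96 ]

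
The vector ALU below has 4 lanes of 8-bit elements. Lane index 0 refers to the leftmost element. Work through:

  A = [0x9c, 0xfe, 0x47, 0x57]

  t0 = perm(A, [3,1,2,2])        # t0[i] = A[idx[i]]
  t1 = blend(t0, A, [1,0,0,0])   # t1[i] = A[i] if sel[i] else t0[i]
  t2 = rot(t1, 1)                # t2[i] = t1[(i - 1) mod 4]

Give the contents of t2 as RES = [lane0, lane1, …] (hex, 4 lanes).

t0 = [0x57, 0xfe, 0x47, 0x47]
t1 = [0x9c, 0xfe, 0x47, 0x47]
t2 = [0x47, 0x9c, 0xfe, 0x47]

RES = [0x47, 0x9c, 0xfe, 0x47]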